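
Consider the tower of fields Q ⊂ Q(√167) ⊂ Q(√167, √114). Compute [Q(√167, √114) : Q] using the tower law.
[Q(√167, √114) : Q] = 4

[Q(√167):Q] = 2 (min poly x^2 - 167, irreducible since 167 is squarefree > 1). For the top step, suppose √114 ∈ Q(√167), say √114 = c + d√167 with c, d ∈ Q. Squaring: 114 = c^2 + 167d^2 + 2cd√167. Since √167 ∉ Q this forces 2cd = 0. If d = 0 then √114 = c ∈ Q, contradicting 114 squarefree > 1. If c = 0 then 114 = 167d^2, so 167·114 = (167d)^2 is a perfect square in Q — but 167·114 = 19038 is not a perfect square (since 167 and 114 are distinct squarefree integers). Contradiction. Hence √114 ∉ Q(√167), so x^2 - 114 stays irreducible over Q(√167) and [Q(√167, √114) : Q(√167)] = 2. By the tower law, [Q(√167, √114) : Q] = 2 · 2 = 4.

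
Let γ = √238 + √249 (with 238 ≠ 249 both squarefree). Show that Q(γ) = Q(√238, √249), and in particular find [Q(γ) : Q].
[Q(γ) : Q] = 4 (equivalently, Q(γ) = Q(√238, √249))

Obviously Q(γ) ⊆ Q(√238, √249), and [Q(√238, √249):Q] = 4 (since 238, 249 are distinct squarefree integers > 1 with 59262 not a perfect square). To show equality we compute the minimal polynomial of γ. From γ = √238 + √249: γ^2 = 238 + 2√(59262) + 249 = 487 + 2√(59262), so γ^2 - 487 = 2√(59262); squaring, (γ^2 - 487)^2 = 4·59262, i.e. γ^4 - 974γ^2 + 237169 - 237048 = 0, i.e. γ^4 - 974γ^2 + 121 = 0. So γ is a root of x^4 - 974x^2 + 121. This polynomial is irreducible over Q: it has no rational root (each ±√238 ± √249 is irrational), and any factorization into two quadratics over Q would force √(59262) ∈ Q (pairing opposite roots) or √238, √249 ∈ Q (other pairings), all impossible. Hence [Q(γ):Q] = 4 = [Q(√238, √249):Q], so Q(γ) = Q(√238, √249).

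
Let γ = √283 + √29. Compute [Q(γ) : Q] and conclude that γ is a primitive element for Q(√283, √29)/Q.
[Q(γ) : Q] = 4 (equivalently, Q(γ) = Q(√283, √29))

Obviously Q(γ) ⊆ Q(√283, √29), and [Q(√283, √29):Q] = 4 (since 283, 29 are distinct squarefree integers > 1 with 8207 not a perfect square). To show equality we compute the minimal polynomial of γ. From γ = √283 + √29: γ^2 = 283 + 2√(8207) + 29 = 312 + 2√(8207), so γ^2 - 312 = 2√(8207); squaring, (γ^2 - 312)^2 = 4·8207, i.e. γ^4 - 624γ^2 + 97344 - 32828 = 0, i.e. γ^4 - 624γ^2 + 64516 = 0. So γ is a root of x^4 - 624x^2 + 64516. This polynomial is irreducible over Q: it has no rational root (each ±√283 ± √29 is irrational), and any factorization into two quadratics over Q would force √(8207) ∈ Q (pairing opposite roots) or √283, √29 ∈ Q (other pairings), all impossible. Hence [Q(γ):Q] = 4 = [Q(√283, √29):Q], so Q(γ) = Q(√283, √29).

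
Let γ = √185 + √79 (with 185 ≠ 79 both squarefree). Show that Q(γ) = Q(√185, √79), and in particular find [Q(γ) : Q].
[Q(γ) : Q] = 4 (equivalently, Q(γ) = Q(√185, √79))

Obviously Q(γ) ⊆ Q(√185, √79), and [Q(√185, √79):Q] = 4 (since 185, 79 are distinct squarefree integers > 1 with 14615 not a perfect square). To show equality we compute the minimal polynomial of γ. From γ = √185 + √79: γ^2 = 185 + 2√(14615) + 79 = 264 + 2√(14615), so γ^2 - 264 = 2√(14615); squaring, (γ^2 - 264)^2 = 4·14615, i.e. γ^4 - 528γ^2 + 69696 - 58460 = 0, i.e. γ^4 - 528γ^2 + 11236 = 0. So γ is a root of x^4 - 528x^2 + 11236. This polynomial is irreducible over Q: it has no rational root (each ±√185 ± √79 is irrational), and any factorization into two quadratics over Q would force √(14615) ∈ Q (pairing opposite roots) or √185, √79 ∈ Q (other pairings), all impossible. Hence [Q(γ):Q] = 4 = [Q(√185, √79):Q], so Q(γ) = Q(√185, √79).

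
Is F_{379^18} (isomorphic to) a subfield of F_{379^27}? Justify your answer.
No: F_{379^18} is not a subfield of F_{379^27}

F_{p^m} embeds in F_{p^n} iff m | n. Here 18 ∤ 27 (since 27 = 1·18 + 9 with remainder 9 ≠ 0), so F_{379^18} is not a subfield of F_{379^27}. Equivalently: if it were, the tower law would give 18 = [F_{379^18}:F_379] dividing [F_{379^27}:F_379] = 27, contradiction.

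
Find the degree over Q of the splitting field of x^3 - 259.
[K : Q] = 6

The roots of x^3 - 259 are ∛259, ω∛259, ω^2∛259 where ω = e^(2πi/3) is a primitive cube root of unity, so K = Q(∛259, ω). Now [Q(∛259):Q] = 3 (since 259 is not a perfect cube, x^3 - 259 is irreducible) and [Q(ω):Q] = 2. Both 2 and 3 divide [K:Q], and [K:Q] ≤ 3·2 = 6, so [K:Q] = 6. (Equivalently: Q(∛259) ⊂ R but ω ∉ R, so [K : Q(∛259)] = 2.)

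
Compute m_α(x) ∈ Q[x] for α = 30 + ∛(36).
m_α(x) = x^3 - 90x^2 + 2700x - 27036

Set β = α - 30 = ∛(36), so β^3 = 36. Then (α - 30)^3 - 36 = 0, i.e. α is a root of g(x) = (x - 30)^3 - 36 = x^3 - 90x^2 + 2700x - 27036. Since g(x) = h(x - 30) where h(x) = x^3 - 36, and h is irreducible over Q (because 36 is not a perfect cube, so h has no rational root, and a monic cubic with no rational root is irreducible), g is also irreducible (irreducibility is preserved under the substitution x → x - 30). Hence m_α(x) = x^3 - 90x^2 + 2700x - 27036.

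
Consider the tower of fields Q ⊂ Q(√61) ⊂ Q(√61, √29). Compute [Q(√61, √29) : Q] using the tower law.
[Q(√61, √29) : Q] = 4

[Q(√61):Q] = 2 (min poly x^2 - 61, irreducible since 61 is squarefree > 1). For the top step, suppose √29 ∈ Q(√61), say √29 = c + d√61 with c, d ∈ Q. Squaring: 29 = c^2 + 61d^2 + 2cd√61. Since √61 ∉ Q this forces 2cd = 0. If d = 0 then √29 = c ∈ Q, contradicting 29 squarefree > 1. If c = 0 then 29 = 61d^2, so 61·29 = (61d)^2 is a perfect square in Q — but 61·29 = 1769 is not a perfect square (since 61 and 29 are distinct squarefree integers). Contradiction. Hence √29 ∉ Q(√61), so x^2 - 29 stays irreducible over Q(√61) and [Q(√61, √29) : Q(√61)] = 2. By the tower law, [Q(√61, √29) : Q] = 2 · 2 = 4.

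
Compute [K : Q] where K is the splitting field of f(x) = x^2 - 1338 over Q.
[K : Q] = 2

f(x) = x^2 - 1338 factors as (x - √1338)(x + √1338). The splitting field is K = Q(√1338). Since 1338 is squarefree and > 1, it is not a perfect square, so x^2 - 1338 is irreducible over Q and [Q(√1338) : Q] = 2. Hence [K : Q] = 2.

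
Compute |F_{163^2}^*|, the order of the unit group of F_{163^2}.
|F_{163^2}^*| = 26568

F_{163^2} has 163^2 = 26569 elements; its multiplicative group consists of all nonzero elements, so |F_{163^2}^*| = 26569 - 1 = 26568. (It is cyclic since any finite subgroup of the multiplicative group of a field is cyclic.)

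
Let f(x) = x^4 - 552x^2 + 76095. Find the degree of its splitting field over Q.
[K : Q] = 4

Solving the quadratic in x^2: x^2 = (552 ± √(552^2 - 4·76095))/2 = (552 ± √324)/2 = (552 ± 18)/2, giving x^2 = 285 or x^2 = 267. So f(x) = (x^2 - 285)(x^2 - 267) and the roots of f are ±√285, ±√267. Hence the splitting field is K = Q(√285, √267). Since 285 and 267 are distinct squarefree integers > 1, their product 76095 is not a perfect square, so √267 ∉ Q(√285). By the tower law [K:Q] = [Q(√285,√267):Q(√285)] · [Q(√285):Q] = 2 · 2 = 4.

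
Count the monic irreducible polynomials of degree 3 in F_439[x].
There are 28201360 monic irreducible polynomials of degree 3 over F_439

Each element of F_{439^3} that lies in no proper subfield is a root of exactly one monic irreducible of degree 3 over F_439, and each such polynomial has 3 distinct roots in F_{439^3}. By Möbius inversion the count is N_439(3) = (1/3) Σ_{d|3} μ(3/d) · 439^d = (1/3)(μ(3)·439^1 + μ(1)·439^3) = 84604080/3 = 28201360.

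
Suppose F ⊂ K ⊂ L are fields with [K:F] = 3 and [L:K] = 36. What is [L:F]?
[L:F] = 108

The tower law says that for any tower of field extensions F ⊂ K ⊂ L with finite degrees, [L:F] = [L:K] · [K:F]. Here this gives [L:F] = 36 · 3 = 108.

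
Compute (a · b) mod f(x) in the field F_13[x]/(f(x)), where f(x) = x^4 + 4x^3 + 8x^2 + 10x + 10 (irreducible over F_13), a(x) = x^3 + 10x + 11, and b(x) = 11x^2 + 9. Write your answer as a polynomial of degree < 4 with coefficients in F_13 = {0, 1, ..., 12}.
a · b ≡ 12x^3 + 12x^2 + 4x + 6 (mod f(x))

Multiply in F_13[x]: a(x)·b(x) = (x^3 + 10x + 11)·(11x^2 + 9) = 11x^5 + 2x^3 + 4x^2 + 12x + 8. This has degree ≥ 4, so divide by f(x) over F_13: 11x^5 + 2x^3 + 4x^2 + 12x + 8 = (11x + 8)·(x^4 + 4x^3 + 8x^2 + 10x + 10) + (12x^3 + 12x^2 + 4x + 6). Hence a·b ≡ 12x^3 + 12x^2 + 4x + 6 (mod f). (F_13[x]/(f) is a field with 13^4 = 28561 elements since f is irreducible of degree 4.)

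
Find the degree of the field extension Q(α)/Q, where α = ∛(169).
[Q(α):Q] = 3

The minimal polynomial of α is x^3 - 169, irreducible over Q since 169 is not a perfect cube (so x^3 - 169 has no rational root). Hence [Q(α):Q] = deg(m_α) = 3.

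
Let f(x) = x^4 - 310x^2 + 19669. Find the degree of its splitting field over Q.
[K : Q] = 4

Solving the quadratic in x^2: x^2 = (310 ± √(310^2 - 4·19669))/2 = (310 ± √17424)/2 = (310 ± 132)/2, giving x^2 = 89 or x^2 = 221. So f(x) = (x^2 - 89)(x^2 - 221) and the roots of f are ±√89, ±√221. Hence the splitting field is K = Q(√89, √221). Since 89 and 221 are distinct squarefree integers > 1, their product 19669 is not a perfect square, so √221 ∉ Q(√89). By the tower law [K:Q] = [Q(√89,√221):Q(√89)] · [Q(√89):Q] = 2 · 2 = 4.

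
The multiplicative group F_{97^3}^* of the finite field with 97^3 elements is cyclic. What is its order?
|F_{97^3}^*| = 912672

F_{97^3} has 97^3 = 912673 elements; its multiplicative group consists of all nonzero elements, so |F_{97^3}^*| = 912673 - 1 = 912672. (It is cyclic since any finite subgroup of the multiplicative group of a field is cyclic.)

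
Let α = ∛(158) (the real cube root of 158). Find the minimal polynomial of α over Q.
m_α(x) = x^3 - 158

α satisfies α^3 = 158, so x^3 - 158 annihilates α. By the rational root test, a rational root p/q (in lowest terms) of x^3 - 158 would satisfy p^3 = 158 q^3, forcing q = 1 and p^3 = 158; but 158 is not a perfect cube, contradiction. A monic cubic over Q with no rational root is irreducible (any nontrivial factorization would include a linear factor). Hence x^3 - 158 is the minimal polynomial of α, and in particular [Q(α):Q] = 3.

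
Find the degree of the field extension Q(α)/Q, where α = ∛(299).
[Q(α):Q] = 3

The minimal polynomial of α is x^3 - 299, irreducible over Q since 299 is not a perfect cube (so x^3 - 299 has no rational root). Hence [Q(α):Q] = deg(m_α) = 3.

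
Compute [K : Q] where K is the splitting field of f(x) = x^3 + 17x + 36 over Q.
[K : Q] = 6

By the rational root test, any rational root of the monic integer polynomial f(x) = x^3 + 17x + 36 must be an integer dividing the constant term 36, i.e. one of ±{1, 2, 3, 4, 6, 9, 12, 18, 36}. Evaluating: f(1) = 54, f(-1) = 18, f(2) = 78, f(-2) = -6, f(3) = 114, f(-3) = -42, f(4) = 168, f(-4) = -96, f(6) = 354, f(-6) = -282, f(9) = 918, f(-9) = -846, f(12) = 1968, f(-12) = -1896, f(18) = 6174, f(-18) = -6102, f(36) = 47304, f(-36) = -47232; none is 0, so f has no rational root and is therefore irreducible over Q (a cubic with no linear factor over a field is irreducible). For an irreducible cubic, the Galois group is A_3 or S_3 according as the discriminant disc(f) = -4a^3 - 27b^2 = -4·(17)^3 - 27·(36)^2 = -54644 is or is not a square in Q. Here disc(f) = -54644 is not a perfect square in Q, so the Galois group of f over Q is not contained in A_3 and must be all of S_3. The splitting field has degree |S_3| = 6 over Q, so [K : Q] = 6.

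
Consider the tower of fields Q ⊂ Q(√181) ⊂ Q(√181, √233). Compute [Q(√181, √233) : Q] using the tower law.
[Q(√181, √233) : Q] = 4

[Q(√181):Q] = 2 (min poly x^2 - 181, irreducible since 181 is squarefree > 1). For the top step, suppose √233 ∈ Q(√181), say √233 = c + d√181 with c, d ∈ Q. Squaring: 233 = c^2 + 181d^2 + 2cd√181. Since √181 ∉ Q this forces 2cd = 0. If d = 0 then √233 = c ∈ Q, contradicting 233 squarefree > 1. If c = 0 then 233 = 181d^2, so 181·233 = (181d)^2 is a perfect square in Q — but 181·233 = 42173 is not a perfect square (since 181 and 233 are distinct squarefree integers). Contradiction. Hence √233 ∉ Q(√181), so x^2 - 233 stays irreducible over Q(√181) and [Q(√181, √233) : Q(√181)] = 2. By the tower law, [Q(√181, √233) : Q] = 2 · 2 = 4.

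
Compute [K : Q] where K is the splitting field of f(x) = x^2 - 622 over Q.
[K : Q] = 2

f(x) = x^2 - 622 factors as (x - √622)(x + √622). The splitting field is K = Q(√622). Since 622 is squarefree and > 1, it is not a perfect square, so x^2 - 622 is irreducible over Q and [Q(√622) : Q] = 2. Hence [K : Q] = 2.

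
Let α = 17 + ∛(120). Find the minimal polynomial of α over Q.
m_α(x) = x^3 - 51x^2 + 867x - 5033

Set β = α - 17 = ∛(120), so β^3 = 120. Then (α - 17)^3 - 120 = 0, i.e. α is a root of g(x) = (x - 17)^3 - 120 = x^3 - 51x^2 + 867x - 5033. Since g(x) = h(x - 17) where h(x) = x^3 - 120, and h is irreducible over Q (because 120 is not a perfect cube, so h has no rational root, and a monic cubic with no rational root is irreducible), g is also irreducible (irreducibility is preserved under the substitution x → x - 17). Hence m_α(x) = x^3 - 51x^2 + 867x - 5033.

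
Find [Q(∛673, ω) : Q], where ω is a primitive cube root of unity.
[Q(∛673, ω) : Q] = 6

[Q(∛673):Q] = 3 (min poly x^3 - 673, irreducible since 673 is not a perfect cube). [Q(ω):Q] = 2 (min poly x^2 + x + 1). Since Q(∛673) ⊂ R and ω ∉ R, we have ω ∉ Q(∛673), so x^2 + x + 1 remains irreducible over Q(∛673) and [Q(∛673, ω) : Q(∛673)] = 2. By the tower law, [Q(∛673, ω) : Q] = 3 · 2 = 6. (In fact Q(∛673, ω) is the splitting field of x^3 - 673 over Q.)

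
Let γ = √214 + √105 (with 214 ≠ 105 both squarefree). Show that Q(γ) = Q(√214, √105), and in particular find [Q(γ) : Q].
[Q(γ) : Q] = 4 (equivalently, Q(γ) = Q(√214, √105))

Obviously Q(γ) ⊆ Q(√214, √105), and [Q(√214, √105):Q] = 4 (since 214, 105 are distinct squarefree integers > 1 with 22470 not a perfect square). To show equality we compute the minimal polynomial of γ. From γ = √214 + √105: γ^2 = 214 + 2√(22470) + 105 = 319 + 2√(22470), so γ^2 - 319 = 2√(22470); squaring, (γ^2 - 319)^2 = 4·22470, i.e. γ^4 - 638γ^2 + 101761 - 89880 = 0, i.e. γ^4 - 638γ^2 + 11881 = 0. So γ is a root of x^4 - 638x^2 + 11881. This polynomial is irreducible over Q: it has no rational root (each ±√214 ± √105 is irrational), and any factorization into two quadratics over Q would force √(22470) ∈ Q (pairing opposite roots) or √214, √105 ∈ Q (other pairings), all impossible. Hence [Q(γ):Q] = 4 = [Q(√214, √105):Q], so Q(γ) = Q(√214, √105).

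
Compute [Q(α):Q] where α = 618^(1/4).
[Q(α):Q] = 4

α is a root of x^4 - 618. By Eisenstein's criterion at the prime p = 2 (which divides the constant term 618 but p^2 = 4 does not, since 618 is squarefree), x^4 - 618 is irreducible over Q. Hence [Q(α):Q] = 4.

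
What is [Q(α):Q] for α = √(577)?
[Q(α):Q] = 2

[Q(α):Q] equals the degree of the minimal polynomial of α. Here α^2 = 577 and x^2 - 577 is irreducible (d = 577 is squarefree, ≠ 1, hence not a square), so deg(m_α) = 2. Thus [Q(α):Q] = 2.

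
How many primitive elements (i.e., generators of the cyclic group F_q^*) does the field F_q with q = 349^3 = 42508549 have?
There are φ(42508548) = 12954816 primitive elements

F_q^* is cyclic of order q - 1 = 42508548. A cyclic group of order m has exactly φ(m) generators. Here m = 42508548 = 2^2 · 3^2 · 19 · 29 · 2143, so the number of primitive elements is φ(42508548) = 12954816.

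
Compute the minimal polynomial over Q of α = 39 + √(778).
m_α(x) = x^2 - 78x + 743

From α - 39 = √(778), squaring gives (α - 39)^2 = 778, i.e. α^2 - 78α + 1521 = 778, so α^2 - 78α + 743 = 0. The discriminant of x^2 - 78x + 743 is (-78)^2 - 4·(743) = 6084 - 2972 = 3112, and 4·(778) is not a perfect square in Q since 778 is squarefree and ≠ 1. Hence x^2 - 78x + 743 is irreducible over Q and is the minimal polynomial of α.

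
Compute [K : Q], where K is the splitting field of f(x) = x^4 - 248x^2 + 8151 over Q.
[K : Q] = 4

Solving the quadratic in x^2: x^2 = (248 ± √(248^2 - 4·8151))/2 = (248 ± √28900)/2 = (248 ± 170)/2, giving x^2 = 39 or x^2 = 209. So f(x) = (x^2 - 39)(x^2 - 209) and the roots of f are ±√39, ±√209. Hence the splitting field is K = Q(√39, √209). Since 39 and 209 are distinct squarefree integers > 1, their product 8151 is not a perfect square, so √209 ∉ Q(√39). By the tower law [K:Q] = [Q(√39,√209):Q(√39)] · [Q(√39):Q] = 2 · 2 = 4.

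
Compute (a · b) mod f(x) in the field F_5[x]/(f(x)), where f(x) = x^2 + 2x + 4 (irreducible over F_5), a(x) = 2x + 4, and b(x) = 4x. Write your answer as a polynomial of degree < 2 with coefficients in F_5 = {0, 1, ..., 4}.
a · b ≡ 3 (mod f(x))

Multiply in F_5[x]: a(x)·b(x) = (2x + 4)·(4x) = 3x^2 + x. This has degree ≥ 2, so divide by f(x) over F_5: 3x^2 + x = (3)·(x^2 + 2x + 4) + (3). Hence a·b ≡ 3 (mod f). (F_5[x]/(f) is a field with 5^2 = 25 elements since f is irreducible of degree 2.)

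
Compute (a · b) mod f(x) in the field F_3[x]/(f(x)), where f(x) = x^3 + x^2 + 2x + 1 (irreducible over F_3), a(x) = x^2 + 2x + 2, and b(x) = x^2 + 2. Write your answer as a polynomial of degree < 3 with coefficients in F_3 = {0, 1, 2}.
a · b ≡ x^2 + x (mod f(x))

Multiply in F_3[x]: a(x)·b(x) = (x^2 + 2x + 2)·(x^2 + 2) = x^4 + 2x^3 + x^2 + x + 1. This has degree ≥ 3, so divide by f(x) over F_3: x^4 + 2x^3 + x^2 + x + 1 = (x + 1)·(x^3 + x^2 + 2x + 1) + (x^2 + x). Hence a·b ≡ x^2 + x (mod f). (F_3[x]/(f) is a field with 3^3 = 27 elements since f is irreducible of degree 3.)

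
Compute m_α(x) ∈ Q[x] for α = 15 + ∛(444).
m_α(x) = x^3 - 45x^2 + 675x - 3819

Set β = α - 15 = ∛(444), so β^3 = 444. Then (α - 15)^3 - 444 = 0, i.e. α is a root of g(x) = (x - 15)^3 - 444 = x^3 - 45x^2 + 675x - 3819. Since g(x) = h(x - 15) where h(x) = x^3 - 444, and h is irreducible over Q (because 444 is not a perfect cube, so h has no rational root, and a monic cubic with no rational root is irreducible), g is also irreducible (irreducibility is preserved under the substitution x → x - 15). Hence m_α(x) = x^3 - 45x^2 + 675x - 3819.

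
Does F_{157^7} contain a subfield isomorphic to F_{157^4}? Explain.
No: F_{157^4} is not a subfield of F_{157^7}

F_{p^m} embeds in F_{p^n} iff m | n. Here 4 ∤ 7 (since 7 = 1·4 + 3 with remainder 3 ≠ 0), so F_{157^4} is not a subfield of F_{157^7}. Equivalently: if it were, the tower law would give 4 = [F_{157^4}:F_157] dividing [F_{157^7}:F_157] = 7, contradiction.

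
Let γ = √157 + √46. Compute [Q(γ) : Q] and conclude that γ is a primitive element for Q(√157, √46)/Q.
[Q(γ) : Q] = 4 (equivalently, Q(γ) = Q(√157, √46))

Obviously Q(γ) ⊆ Q(√157, √46), and [Q(√157, √46):Q] = 4 (since 157, 46 are distinct squarefree integers > 1 with 7222 not a perfect square). To show equality we compute the minimal polynomial of γ. From γ = √157 + √46: γ^2 = 157 + 2√(7222) + 46 = 203 + 2√(7222), so γ^2 - 203 = 2√(7222); squaring, (γ^2 - 203)^2 = 4·7222, i.e. γ^4 - 406γ^2 + 41209 - 28888 = 0, i.e. γ^4 - 406γ^2 + 12321 = 0. So γ is a root of x^4 - 406x^2 + 12321. This polynomial is irreducible over Q: it has no rational root (each ±√157 ± √46 is irrational), and any factorization into two quadratics over Q would force √(7222) ∈ Q (pairing opposite roots) or √157, √46 ∈ Q (other pairings), all impossible. Hence [Q(γ):Q] = 4 = [Q(√157, √46):Q], so Q(γ) = Q(√157, √46).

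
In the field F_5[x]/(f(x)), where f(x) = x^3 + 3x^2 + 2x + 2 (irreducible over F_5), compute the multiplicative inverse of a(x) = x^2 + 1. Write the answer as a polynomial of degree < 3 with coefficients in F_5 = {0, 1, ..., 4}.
a(x)^(-1) ≡ 3x^2 + 2x + 2 (mod f(x))

Since f is irreducible over F_5, F_5[x]/(f) is a field and a(x) ≠ 0 has an inverse. Apply the extended Euclidean algorithm to f(x) and a(x) in F_5[x]: f(x) = (x + 3)·a(x) + (x + 4);  a(x) = (x + 1)·(x + 4) + (2). The last nonzero remainder is the constant 2 = gcd(f, a) in F_5. Back-substituting through the division chain expresses 2 = s(x)·a(x) + t(x)·f(x) with s(x) ≡ x^2 + 4x + 4 (mod f), so (x^2 + 4x + 4)·a(x) ≡ 2 (mod f). Multiplying by 2^(-1) ≡ 3 in F_5 gives a(x)^(-1) ≡ 3·(x^2 + 4x + 4) ≡ 3x^2 + 2x + 2 (mod f). Check: (x^2 + 1)·(3x^2 + 2x + 2) = 3x^4 + 2x^3 + 2x + 2 ≡ 1 (mod x^3 + 3x^2 + 2x + 2).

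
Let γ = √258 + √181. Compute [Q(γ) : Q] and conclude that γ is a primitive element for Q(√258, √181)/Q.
[Q(γ) : Q] = 4 (equivalently, Q(γ) = Q(√258, √181))

Obviously Q(γ) ⊆ Q(√258, √181), and [Q(√258, √181):Q] = 4 (since 258, 181 are distinct squarefree integers > 1 with 46698 not a perfect square). To show equality we compute the minimal polynomial of γ. From γ = √258 + √181: γ^2 = 258 + 2√(46698) + 181 = 439 + 2√(46698), so γ^2 - 439 = 2√(46698); squaring, (γ^2 - 439)^2 = 4·46698, i.e. γ^4 - 878γ^2 + 192721 - 186792 = 0, i.e. γ^4 - 878γ^2 + 5929 = 0. So γ is a root of x^4 - 878x^2 + 5929. This polynomial is irreducible over Q: it has no rational root (each ±√258 ± √181 is irrational), and any factorization into two quadratics over Q would force √(46698) ∈ Q (pairing opposite roots) or √258, √181 ∈ Q (other pairings), all impossible. Hence [Q(γ):Q] = 4 = [Q(√258, √181):Q], so Q(γ) = Q(√258, √181).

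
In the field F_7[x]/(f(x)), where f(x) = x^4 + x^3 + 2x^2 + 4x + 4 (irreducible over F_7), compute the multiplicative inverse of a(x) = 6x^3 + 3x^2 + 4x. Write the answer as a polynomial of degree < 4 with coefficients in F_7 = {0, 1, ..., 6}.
a(x)^(-1) ≡ 5x^2 + x (mod f(x))

Since f is irreducible over F_7, F_7[x]/(f) is a field and a(x) ≠ 0 has an inverse. Apply the extended Euclidean algorithm to f(x) and a(x) in F_7[x]: f(x) = (6x + 3)·a(x) + (4x^2 + 6x + 4);  a(x) = (5x + 2)·(4x^2 + 6x + 4) + (6). The last nonzero remainder is the constant 6 = gcd(f, a) in F_7. Back-substituting through the division chain expresses 6 = s(x)·a(x) + t(x)·f(x) with s(x) ≡ 2x^2 + 6x (mod f), so (2x^2 + 6x)·a(x) ≡ 6 (mod f). Multiplying by 6^(-1) ≡ 6 in F_7 gives a(x)^(-1) ≡ 6·(2x^2 + 6x) ≡ 5x^2 + x (mod f). Check: (6x^3 + 3x^2 + 4x)·(5x^2 + x) = 2x^5 + 2x^3 + 4x^2 ≡ 1 (mod x^4 + x^3 + 2x^2 + 4x + 4).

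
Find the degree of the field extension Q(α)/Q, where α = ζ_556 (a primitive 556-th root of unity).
[Q(α):Q] = 276

The minimal polynomial of ζ_556 over Q is the 556-th cyclotomic polynomial Φ_556(x), which is irreducible over Q and has degree φ(556) = 276. Hence [Q(α):Q] = φ(556) = 276.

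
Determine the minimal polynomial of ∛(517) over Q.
m_α(x) = x^3 - 517

α satisfies α^3 = 517, so x^3 - 517 annihilates α. By the rational root test, a rational root p/q (in lowest terms) of x^3 - 517 would satisfy p^3 = 517 q^3, forcing q = 1 and p^3 = 517; but 517 is not a perfect cube, contradiction. A monic cubic over Q with no rational root is irreducible (any nontrivial factorization would include a linear factor). Hence x^3 - 517 is the minimal polynomial of α, and in particular [Q(α):Q] = 3.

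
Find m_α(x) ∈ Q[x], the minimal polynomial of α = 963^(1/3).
m_α(x) = x^3 - 963

α satisfies α^3 = 963, so x^3 - 963 annihilates α. By the rational root test, a rational root p/q (in lowest terms) of x^3 - 963 would satisfy p^3 = 963 q^3, forcing q = 1 and p^3 = 963; but 963 is not a perfect cube, contradiction. A monic cubic over Q with no rational root is irreducible (any nontrivial factorization would include a linear factor). Hence x^3 - 963 is the minimal polynomial of α, and in particular [Q(α):Q] = 3.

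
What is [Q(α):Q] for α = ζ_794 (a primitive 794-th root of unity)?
[Q(α):Q] = 396

The minimal polynomial of ζ_794 over Q is the 794-th cyclotomic polynomial Φ_794(x), which is irreducible over Q and has degree φ(794) = 396. Hence [Q(α):Q] = φ(794) = 396.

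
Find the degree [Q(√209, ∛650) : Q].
[Q(√209, ∛650) : Q] = 6

Let L = Q(√209, ∛650). Since Q(√209) ⊂ L and [Q(√209):Q] = 2, the tower law gives 2 | [L:Q]. Likewise Q(∛650) ⊂ L with [Q(∛650):Q] = 3 (because 650 is not a perfect cube), so 3 | [L:Q]. As gcd(2,3) = 1, [L:Q] is divisible by 6. Conversely L is generated over Q by √209 and ∛650, so [L:Q] ≤ 2·3 = 6. Therefore [Q(√209, ∛650) : Q] = 6.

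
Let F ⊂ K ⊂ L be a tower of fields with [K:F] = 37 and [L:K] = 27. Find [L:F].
[L:F] = 999

The tower law says that for any tower of field extensions F ⊂ K ⊂ L with finite degrees, [L:F] = [L:K] · [K:F]. Here this gives [L:F] = 27 · 37 = 999.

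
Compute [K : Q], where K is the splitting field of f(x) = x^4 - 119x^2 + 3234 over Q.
[K : Q] = 4

Solving the quadratic in x^2: x^2 = (119 ± √(119^2 - 4·3234))/2 = (119 ± √1225)/2 = (119 ± 35)/2, giving x^2 = 77 or x^2 = 42. So f(x) = (x^2 - 77)(x^2 - 42) and the roots of f are ±√77, ±√42. Hence the splitting field is K = Q(√77, √42). Since 77 and 42 are distinct squarefree integers > 1, their product 3234 is not a perfect square, so √42 ∉ Q(√77). By the tower law [K:Q] = [Q(√77,√42):Q(√77)] · [Q(√77):Q] = 2 · 2 = 4.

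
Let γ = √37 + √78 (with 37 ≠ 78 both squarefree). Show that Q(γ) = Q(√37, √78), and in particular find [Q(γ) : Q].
[Q(γ) : Q] = 4 (equivalently, Q(γ) = Q(√37, √78))

Obviously Q(γ) ⊆ Q(√37, √78), and [Q(√37, √78):Q] = 4 (since 37, 78 are distinct squarefree integers > 1 with 2886 not a perfect square). To show equality we compute the minimal polynomial of γ. From γ = √37 + √78: γ^2 = 37 + 2√(2886) + 78 = 115 + 2√(2886), so γ^2 - 115 = 2√(2886); squaring, (γ^2 - 115)^2 = 4·2886, i.e. γ^4 - 230γ^2 + 13225 - 11544 = 0, i.e. γ^4 - 230γ^2 + 1681 = 0. So γ is a root of x^4 - 230x^2 + 1681. This polynomial is irreducible over Q: it has no rational root (each ±√37 ± √78 is irrational), and any factorization into two quadratics over Q would force √(2886) ∈ Q (pairing opposite roots) or √37, √78 ∈ Q (other pairings), all impossible. Hence [Q(γ):Q] = 4 = [Q(√37, √78):Q], so Q(γ) = Q(√37, √78).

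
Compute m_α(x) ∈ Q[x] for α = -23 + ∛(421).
m_α(x) = x^3 + 69x^2 + 1587x + 11746

Set β = α + 23 = ∛(421), so β^3 = 421. Then (α + 23)^3 - 421 = 0, i.e. α is a root of g(x) = (x + 23)^3 - 421 = x^3 + 69x^2 + 1587x + 11746. Since g(x) = h(x + 23) where h(x) = x^3 - 421, and h is irreducible over Q (because 421 is not a perfect cube, so h has no rational root, and a monic cubic with no rational root is irreducible), g is also irreducible (irreducibility is preserved under the substitution x → x + 23). Hence m_α(x) = x^3 + 69x^2 + 1587x + 11746.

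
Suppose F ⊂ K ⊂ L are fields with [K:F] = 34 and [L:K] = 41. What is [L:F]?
[L:F] = 1394

The tower law says that for any tower of field extensions F ⊂ K ⊂ L with finite degrees, [L:F] = [L:K] · [K:F]. Here this gives [L:F] = 41 · 34 = 1394.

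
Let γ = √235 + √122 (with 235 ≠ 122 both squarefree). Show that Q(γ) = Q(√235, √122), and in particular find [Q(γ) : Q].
[Q(γ) : Q] = 4 (equivalently, Q(γ) = Q(√235, √122))

Obviously Q(γ) ⊆ Q(√235, √122), and [Q(√235, √122):Q] = 4 (since 235, 122 are distinct squarefree integers > 1 with 28670 not a perfect square). To show equality we compute the minimal polynomial of γ. From γ = √235 + √122: γ^2 = 235 + 2√(28670) + 122 = 357 + 2√(28670), so γ^2 - 357 = 2√(28670); squaring, (γ^2 - 357)^2 = 4·28670, i.e. γ^4 - 714γ^2 + 127449 - 114680 = 0, i.e. γ^4 - 714γ^2 + 12769 = 0. So γ is a root of x^4 - 714x^2 + 12769. This polynomial is irreducible over Q: it has no rational root (each ±√235 ± √122 is irrational), and any factorization into two quadratics over Q would force √(28670) ∈ Q (pairing opposite roots) or √235, √122 ∈ Q (other pairings), all impossible. Hence [Q(γ):Q] = 4 = [Q(√235, √122):Q], so Q(γ) = Q(√235, √122).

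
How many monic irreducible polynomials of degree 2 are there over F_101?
There are 5050 monic irreducible polynomials of degree 2 over F_101

Each element of F_{101^2} that lies in no proper subfield is a root of exactly one monic irreducible of degree 2 over F_101, and each such polynomial has 2 distinct roots in F_{101^2}. By Möbius inversion the count is N_101(2) = (1/2) Σ_{d|2} μ(2/d) · 101^d = (1/2)(μ(2)·101^1 + μ(1)·101^2) = 10100/2 = 5050.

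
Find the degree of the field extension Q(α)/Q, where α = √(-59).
[Q(α):Q] = 2

[Q(α):Q] equals the degree of the minimal polynomial of α. Here α^2 = -59 and x^2 + 59 is irreducible (d = -59 is squarefree, ≠ 1, hence not a square), so deg(m_α) = 2. Thus [Q(α):Q] = 2.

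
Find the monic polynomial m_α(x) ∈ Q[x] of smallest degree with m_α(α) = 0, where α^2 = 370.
m_α(x) = x^2 - 370

α satisfies α^2 - 370 = 0, so x^2 - 370 annihilates α. Since d = 370 is squarefree and ≠ 1, it is not a perfect square in Q, so x^2 - 370 has no rational root and is therefore irreducible over Q (a degree-2 polynomial over a field is irreducible iff it has no root). Hence m_α(x) = x^2 - 370.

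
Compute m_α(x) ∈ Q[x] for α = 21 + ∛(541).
m_α(x) = x^3 - 63x^2 + 1323x - 9802

Set β = α - 21 = ∛(541), so β^3 = 541. Then (α - 21)^3 - 541 = 0, i.e. α is a root of g(x) = (x - 21)^3 - 541 = x^3 - 63x^2 + 1323x - 9802. Since g(x) = h(x - 21) where h(x) = x^3 - 541, and h is irreducible over Q (because 541 is not a perfect cube, so h has no rational root, and a monic cubic with no rational root is irreducible), g is also irreducible (irreducibility is preserved under the substitution x → x - 21). Hence m_α(x) = x^3 - 63x^2 + 1323x - 9802.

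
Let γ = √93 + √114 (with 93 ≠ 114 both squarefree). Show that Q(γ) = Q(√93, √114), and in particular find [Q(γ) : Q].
[Q(γ) : Q] = 4 (equivalently, Q(γ) = Q(√93, √114))

Obviously Q(γ) ⊆ Q(√93, √114), and [Q(√93, √114):Q] = 4 (since 93, 114 are distinct squarefree integers > 1 with 10602 not a perfect square). To show equality we compute the minimal polynomial of γ. From γ = √93 + √114: γ^2 = 93 + 2√(10602) + 114 = 207 + 2√(10602), so γ^2 - 207 = 2√(10602); squaring, (γ^2 - 207)^2 = 4·10602, i.e. γ^4 - 414γ^2 + 42849 - 42408 = 0, i.e. γ^4 - 414γ^2 + 441 = 0. So γ is a root of x^4 - 414x^2 + 441. This polynomial is irreducible over Q: it has no rational root (each ±√93 ± √114 is irrational), and any factorization into two quadratics over Q would force √(10602) ∈ Q (pairing opposite roots) or √93, √114 ∈ Q (other pairings), all impossible. Hence [Q(γ):Q] = 4 = [Q(√93, √114):Q], so Q(γ) = Q(√93, √114).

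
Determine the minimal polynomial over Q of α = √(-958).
m_α(x) = x^2 + 958

α satisfies α^2 + 958 = 0, so x^2 + 958 annihilates α. Since d = -958 is squarefree and ≠ 1, it is not a perfect square in Q, so x^2 + 958 has no rational root and is therefore irreducible over Q (a degree-2 polynomial over a field is irreducible iff it has no root). Hence m_α(x) = x^2 + 958.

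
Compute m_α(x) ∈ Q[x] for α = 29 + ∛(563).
m_α(x) = x^3 - 87x^2 + 2523x - 24952

Set β = α - 29 = ∛(563), so β^3 = 563. Then (α - 29)^3 - 563 = 0, i.e. α is a root of g(x) = (x - 29)^3 - 563 = x^3 - 87x^2 + 2523x - 24952. Since g(x) = h(x - 29) where h(x) = x^3 - 563, and h is irreducible over Q (because 563 is not a perfect cube, so h has no rational root, and a monic cubic with no rational root is irreducible), g is also irreducible (irreducibility is preserved under the substitution x → x - 29). Hence m_α(x) = x^3 - 87x^2 + 2523x - 24952.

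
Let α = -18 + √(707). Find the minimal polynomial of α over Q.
m_α(x) = x^2 + 36x - 383

From α + 18 = √(707), squaring gives (α + 18)^2 = 707, i.e. α^2 + 36α + 324 = 707, so α^2 + 36α - 383 = 0. The discriminant of x^2 + 36x - 383 is (36)^2 - 4·(-383) = 1296 + 1532 = 2828, and 4·(707) is not a perfect square in Q since 707 is squarefree and ≠ 1. Hence x^2 + 36x - 383 is irreducible over Q and is the minimal polynomial of α.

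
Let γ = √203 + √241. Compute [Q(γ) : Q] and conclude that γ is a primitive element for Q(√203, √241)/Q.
[Q(γ) : Q] = 4 (equivalently, Q(γ) = Q(√203, √241))

Obviously Q(γ) ⊆ Q(√203, √241), and [Q(√203, √241):Q] = 4 (since 203, 241 are distinct squarefree integers > 1 with 48923 not a perfect square). To show equality we compute the minimal polynomial of γ. From γ = √203 + √241: γ^2 = 203 + 2√(48923) + 241 = 444 + 2√(48923), so γ^2 - 444 = 2√(48923); squaring, (γ^2 - 444)^2 = 4·48923, i.e. γ^4 - 888γ^2 + 197136 - 195692 = 0, i.e. γ^4 - 888γ^2 + 1444 = 0. So γ is a root of x^4 - 888x^2 + 1444. This polynomial is irreducible over Q: it has no rational root (each ±√203 ± √241 is irrational), and any factorization into two quadratics over Q would force √(48923) ∈ Q (pairing opposite roots) or √203, √241 ∈ Q (other pairings), all impossible. Hence [Q(γ):Q] = 4 = [Q(√203, √241):Q], so Q(γ) = Q(√203, √241).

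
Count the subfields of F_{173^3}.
F_{173^3} has 2 subfields

The subfields of F_{p^n} are exactly the fields F_{p^d} for d | n (each is the fixed field of the unique index-d subgroup of Gal(F_{p^n}/F_p) ≅ Z/nZ). The divisors of n = 3 are {1, 3}, giving 2 subfields: F_{173^1}, F_{173^3}.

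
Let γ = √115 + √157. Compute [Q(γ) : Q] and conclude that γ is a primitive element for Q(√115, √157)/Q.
[Q(γ) : Q] = 4 (equivalently, Q(γ) = Q(√115, √157))

Obviously Q(γ) ⊆ Q(√115, √157), and [Q(√115, √157):Q] = 4 (since 115, 157 are distinct squarefree integers > 1 with 18055 not a perfect square). To show equality we compute the minimal polynomial of γ. From γ = √115 + √157: γ^2 = 115 + 2√(18055) + 157 = 272 + 2√(18055), so γ^2 - 272 = 2√(18055); squaring, (γ^2 - 272)^2 = 4·18055, i.e. γ^4 - 544γ^2 + 73984 - 72220 = 0, i.e. γ^4 - 544γ^2 + 1764 = 0. So γ is a root of x^4 - 544x^2 + 1764. This polynomial is irreducible over Q: it has no rational root (each ±√115 ± √157 is irrational), and any factorization into two quadratics over Q would force √(18055) ∈ Q (pairing opposite roots) or √115, √157 ∈ Q (other pairings), all impossible. Hence [Q(γ):Q] = 4 = [Q(√115, √157):Q], so Q(γ) = Q(√115, √157).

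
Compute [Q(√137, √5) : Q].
[Q(√137, √5) : Q] = 4

[Q(√137):Q] = 2 (min poly x^2 - 137, irreducible since 137 is squarefree > 1). For the top step, suppose √5 ∈ Q(√137), say √5 = c + d√137 with c, d ∈ Q. Squaring: 5 = c^2 + 137d^2 + 2cd√137. Since √137 ∉ Q this forces 2cd = 0. If d = 0 then √5 = c ∈ Q, contradicting 5 squarefree > 1. If c = 0 then 5 = 137d^2, so 137·5 = (137d)^2 is a perfect square in Q — but 137·5 = 685 is not a perfect square (since 137 and 5 are distinct squarefree integers). Contradiction. Hence √5 ∉ Q(√137), so x^2 - 5 stays irreducible over Q(√137) and [Q(√137, √5) : Q(√137)] = 2. By the tower law, [Q(√137, √5) : Q] = 2 · 2 = 4.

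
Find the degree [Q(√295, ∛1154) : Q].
[Q(√295, ∛1154) : Q] = 6

Let L = Q(√295, ∛1154). Since Q(√295) ⊂ L and [Q(√295):Q] = 2, the tower law gives 2 | [L:Q]. Likewise Q(∛1154) ⊂ L with [Q(∛1154):Q] = 3 (because 1154 is not a perfect cube), so 3 | [L:Q]. As gcd(2,3) = 1, [L:Q] is divisible by 6. Conversely L is generated over Q by √295 and ∛1154, so [L:Q] ≤ 2·3 = 6. Therefore [Q(√295, ∛1154) : Q] = 6.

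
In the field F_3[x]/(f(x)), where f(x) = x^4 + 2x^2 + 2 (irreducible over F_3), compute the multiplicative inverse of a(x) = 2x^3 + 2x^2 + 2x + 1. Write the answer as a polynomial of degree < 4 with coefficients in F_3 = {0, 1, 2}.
a(x)^(-1) ≡ 2x^3 + x^2 + 2x + 2 (mod f(x))

Since f is irreducible over F_3, F_3[x]/(f) is a field and a(x) ≠ 0 has an inverse. Apply the extended Euclidean algorithm to f(x) and a(x) in F_3[x]: f(x) = (2x + 1)·a(x) + (2x^2 + 2x + 1);  a(x) = (x)·(2x^2 + 2x + 1) + (x + 1);  (2x^2 + 2x + 1) = (2x)·(x + 1) + (1). The last nonzero remainder is the constant 1 = gcd(f, a) in F_3. Back-substituting through the division chain expresses 1 = s(x)·a(x) + t(x)·f(x) with s(x) ≡ 2x^3 + x^2 + 2x + 2 (mod f), so a(x)^(-1) ≡ s(x) = 2x^3 + x^2 + 2x + 2 (mod f). Check: (2x^3 + 2x^2 + 2x + 1)·(2x^3 + x^2 + 2x + 2) = x^6 + x^4 + 2 ≡ 1 (mod x^4 + 2x^2 + 2).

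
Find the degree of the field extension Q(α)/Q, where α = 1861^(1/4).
[Q(α):Q] = 4

α is a root of x^4 - 1861. By Eisenstein's criterion at the prime p = 1861 (which divides the constant term 1861 but p^2 = 3463321 does not, since 1861 is squarefree), x^4 - 1861 is irreducible over Q. Hence [Q(α):Q] = 4.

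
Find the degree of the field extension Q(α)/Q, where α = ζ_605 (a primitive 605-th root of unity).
[Q(α):Q] = 440

The minimal polynomial of ζ_605 over Q is the 605-th cyclotomic polynomial Φ_605(x), which is irreducible over Q and has degree φ(605) = 440. Hence [Q(α):Q] = φ(605) = 440.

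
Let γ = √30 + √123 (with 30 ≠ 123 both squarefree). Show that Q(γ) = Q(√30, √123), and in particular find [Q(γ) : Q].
[Q(γ) : Q] = 4 (equivalently, Q(γ) = Q(√30, √123))

Obviously Q(γ) ⊆ Q(√30, √123), and [Q(√30, √123):Q] = 4 (since 30, 123 are distinct squarefree integers > 1 with 3690 not a perfect square). To show equality we compute the minimal polynomial of γ. From γ = √30 + √123: γ^2 = 30 + 2√(3690) + 123 = 153 + 2√(3690), so γ^2 - 153 = 2√(3690); squaring, (γ^2 - 153)^2 = 4·3690, i.e. γ^4 - 306γ^2 + 23409 - 14760 = 0, i.e. γ^4 - 306γ^2 + 8649 = 0. So γ is a root of x^4 - 306x^2 + 8649. This polynomial is irreducible over Q: it has no rational root (each ±√30 ± √123 is irrational), and any factorization into two quadratics over Q would force √(3690) ∈ Q (pairing opposite roots) or √30, √123 ∈ Q (other pairings), all impossible. Hence [Q(γ):Q] = 4 = [Q(√30, √123):Q], so Q(γ) = Q(√30, √123).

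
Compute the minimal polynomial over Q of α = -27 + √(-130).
m_α(x) = x^2 + 54x + 859

From α + 27 = √(-130), squaring gives (α + 27)^2 = -130, i.e. α^2 + 54α + 729 = -130, so α^2 + 54α + 859 = 0. The discriminant of x^2 + 54x + 859 is (54)^2 - 4·(859) = 2916 - 3436 = -520, and 4·(-130) is not a perfect square in Q since -130 is squarefree and ≠ 1. Hence x^2 + 54x + 859 is irreducible over Q and is the minimal polynomial of α.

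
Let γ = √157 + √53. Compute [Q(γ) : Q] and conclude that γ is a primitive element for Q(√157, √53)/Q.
[Q(γ) : Q] = 4 (equivalently, Q(γ) = Q(√157, √53))

Obviously Q(γ) ⊆ Q(√157, √53), and [Q(√157, √53):Q] = 4 (since 157, 53 are distinct squarefree integers > 1 with 8321 not a perfect square). To show equality we compute the minimal polynomial of γ. From γ = √157 + √53: γ^2 = 157 + 2√(8321) + 53 = 210 + 2√(8321), so γ^2 - 210 = 2√(8321); squaring, (γ^2 - 210)^2 = 4·8321, i.e. γ^4 - 420γ^2 + 44100 - 33284 = 0, i.e. γ^4 - 420γ^2 + 10816 = 0. So γ is a root of x^4 - 420x^2 + 10816. This polynomial is irreducible over Q: it has no rational root (each ±√157 ± √53 is irrational), and any factorization into two quadratics over Q would force √(8321) ∈ Q (pairing opposite roots) or √157, √53 ∈ Q (other pairings), all impossible. Hence [Q(γ):Q] = 4 = [Q(√157, √53):Q], so Q(γ) = Q(√157, √53).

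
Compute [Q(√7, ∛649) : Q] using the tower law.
[Q(√7, ∛649) : Q] = 6

Let L = Q(√7, ∛649). Since Q(√7) ⊂ L and [Q(√7):Q] = 2, the tower law gives 2 | [L:Q]. Likewise Q(∛649) ⊂ L with [Q(∛649):Q] = 3 (because 649 is not a perfect cube), so 3 | [L:Q]. As gcd(2,3) = 1, [L:Q] is divisible by 6. Conversely L is generated over Q by √7 and ∛649, so [L:Q] ≤ 2·3 = 6. Therefore [Q(√7, ∛649) : Q] = 6.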